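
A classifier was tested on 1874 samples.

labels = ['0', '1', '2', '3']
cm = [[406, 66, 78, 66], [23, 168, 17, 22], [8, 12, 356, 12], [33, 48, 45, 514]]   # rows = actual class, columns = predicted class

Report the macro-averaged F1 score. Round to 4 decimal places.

Per-class F1 score (2·TP/(2·TP+FP+FN)):
  0: TP=406, FP=23+8+33=64, FN=66+78+66=210 → 812/1086 = 0.74770
  1: TP=168, FP=66+12+48=126, FN=23+17+22=62 → 336/524 = 0.64122
  2: TP=356, FP=78+17+45=140, FN=8+12+12=32 → 712/884 = 0.80543
  3: TP=514, FP=66+22+12=100, FN=33+48+45=126 → 1028/1254 = 0.81978
Macro-F1 score = mean = (0.74770 + 0.64122 + 0.80543 + 0.81978) / 4 = 0.7535

0.7535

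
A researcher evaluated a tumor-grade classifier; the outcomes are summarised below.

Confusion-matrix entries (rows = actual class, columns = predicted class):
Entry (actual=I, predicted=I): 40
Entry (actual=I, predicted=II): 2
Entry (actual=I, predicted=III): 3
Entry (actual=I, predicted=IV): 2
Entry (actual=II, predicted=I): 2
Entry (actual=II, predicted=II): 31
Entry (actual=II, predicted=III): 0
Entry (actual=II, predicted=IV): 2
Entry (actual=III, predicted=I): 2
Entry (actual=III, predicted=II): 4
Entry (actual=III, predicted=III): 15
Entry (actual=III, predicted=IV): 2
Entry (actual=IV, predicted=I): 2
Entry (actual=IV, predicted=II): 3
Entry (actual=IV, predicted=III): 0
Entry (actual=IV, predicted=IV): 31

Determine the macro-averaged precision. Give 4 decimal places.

0.8289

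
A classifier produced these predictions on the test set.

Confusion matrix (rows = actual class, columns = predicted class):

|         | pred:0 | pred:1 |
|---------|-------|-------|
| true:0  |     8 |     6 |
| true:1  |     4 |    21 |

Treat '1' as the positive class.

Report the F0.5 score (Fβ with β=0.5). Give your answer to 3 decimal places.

0.789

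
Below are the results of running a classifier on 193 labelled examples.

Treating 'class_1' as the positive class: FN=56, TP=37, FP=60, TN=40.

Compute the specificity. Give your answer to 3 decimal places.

0.400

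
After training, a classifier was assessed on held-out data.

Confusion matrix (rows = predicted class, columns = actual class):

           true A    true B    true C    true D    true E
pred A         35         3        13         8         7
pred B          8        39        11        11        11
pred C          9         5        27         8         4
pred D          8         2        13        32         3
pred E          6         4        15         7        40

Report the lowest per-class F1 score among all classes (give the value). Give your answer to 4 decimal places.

Per-class F1 score (2·TP/(2·TP+FP+FN)):
  A: TP=35, FP=3+13+8+7=31, FN=8+9+8+6=31 → 70/132 = 0.53030
  B: TP=39, FP=8+11+11+11=41, FN=3+5+2+4=14 → 78/133 = 0.58647
  C: TP=27, FP=9+5+8+4=26, FN=13+11+13+15=52 → 54/132 = 0.40909
  D: TP=32, FP=8+2+13+3=26, FN=8+11+8+7=34 → 64/124 = 0.51613
  E: TP=40, FP=6+4+15+7=32, FN=7+11+4+3=25 → 80/137 = 0.58394
Lowest is class 'C' with F1 score = 0.4091.

0.4091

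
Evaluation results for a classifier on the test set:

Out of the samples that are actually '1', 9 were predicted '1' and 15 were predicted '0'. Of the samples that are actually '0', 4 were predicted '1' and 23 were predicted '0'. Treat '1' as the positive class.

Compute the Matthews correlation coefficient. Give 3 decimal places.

0.260

MCC = (TP·TN − FP·FN) / √((TP+FP)(TP+FN)(TN+FP)(TN+FN))
Numerator = 9·23 − 4·15 = 147
Denominator = √(13·24·27·38) = √320112 = 565.7844
MCC = 147 / 565.7844 = 0.260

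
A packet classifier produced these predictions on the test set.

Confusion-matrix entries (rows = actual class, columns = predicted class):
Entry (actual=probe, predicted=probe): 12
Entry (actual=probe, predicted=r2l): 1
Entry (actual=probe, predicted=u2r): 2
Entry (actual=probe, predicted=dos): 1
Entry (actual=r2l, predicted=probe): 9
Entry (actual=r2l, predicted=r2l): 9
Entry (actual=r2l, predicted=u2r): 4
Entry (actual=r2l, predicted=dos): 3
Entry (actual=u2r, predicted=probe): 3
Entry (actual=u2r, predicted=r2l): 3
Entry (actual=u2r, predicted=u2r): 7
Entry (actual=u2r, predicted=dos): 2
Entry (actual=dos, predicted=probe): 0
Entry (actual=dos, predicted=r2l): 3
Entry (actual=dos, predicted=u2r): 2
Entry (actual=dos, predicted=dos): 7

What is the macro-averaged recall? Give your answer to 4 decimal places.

Per-class recall (TP/(TP+FN)):
  probe: TP=12, FN=1+2+1=4 → 12/16 = 0.75000
  r2l: TP=9, FN=9+4+3=16 → 9/25 = 0.36000
  u2r: TP=7, FN=3+3+2=8 → 7/15 = 0.46667
  dos: TP=7, FN=0+3+2=5 → 7/12 = 0.58333
Macro-recall = mean = (0.75000 + 0.36000 + 0.46667 + 0.58333) / 4 = 0.5400

0.5400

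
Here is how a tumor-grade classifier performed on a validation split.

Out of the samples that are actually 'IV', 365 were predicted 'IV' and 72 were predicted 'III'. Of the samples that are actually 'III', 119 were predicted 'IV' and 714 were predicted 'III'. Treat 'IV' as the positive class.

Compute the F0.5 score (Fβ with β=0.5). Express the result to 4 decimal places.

Fβ = (1+β²)·TP / ((1+β²)·TP + β²·FN + FP), with β²=1/4
= 1.25·365 / (1.25·365 + 0.25·72 + 119) = 0.7691

0.7691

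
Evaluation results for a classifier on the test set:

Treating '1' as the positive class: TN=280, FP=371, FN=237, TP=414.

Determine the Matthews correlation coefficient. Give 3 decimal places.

0.067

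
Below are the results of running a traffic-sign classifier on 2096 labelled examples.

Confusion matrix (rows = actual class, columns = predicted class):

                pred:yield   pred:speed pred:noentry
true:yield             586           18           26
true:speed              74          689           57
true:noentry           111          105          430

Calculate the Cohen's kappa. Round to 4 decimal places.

0.7184

Observed agreement pₒ = trace/N = 1705/2096 = 0.81345
Expected agreement pₑ = Σ (rowᵢ·colᵢ)/N² = (630·771 + 820·812 + 646·513)/2096² = 0.33756
κ = (pₒ − pₑ)/(1 − pₑ) = (0.81345 − 0.33756)/(1 − 0.33756) = 0.7184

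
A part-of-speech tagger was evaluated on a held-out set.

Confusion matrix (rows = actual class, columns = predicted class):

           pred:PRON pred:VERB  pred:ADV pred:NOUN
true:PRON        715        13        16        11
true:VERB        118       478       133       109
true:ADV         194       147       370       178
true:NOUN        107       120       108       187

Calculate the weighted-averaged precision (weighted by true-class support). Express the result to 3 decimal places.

0.576

Per-class precision (TP/(TP+FP)):
  PRON: TP=715, FP=118+194+107=419 → 715/1134 = 0.6305
  VERB: TP=478, FP=13+147+120=280 → 478/758 = 0.6306
  ADV: TP=370, FP=16+133+108=257 → 370/627 = 0.5901
  NOUN: TP=187, FP=11+109+178=298 → 187/485 = 0.3856
Weighted-precision = Σ (supportᵢ/N)·precisionᵢ with N=3004: (755/3004)·0.6305 + (838/3004)·0.6306 + (889/3004)·0.5901 + (522/3004)·0.3856 = 0.576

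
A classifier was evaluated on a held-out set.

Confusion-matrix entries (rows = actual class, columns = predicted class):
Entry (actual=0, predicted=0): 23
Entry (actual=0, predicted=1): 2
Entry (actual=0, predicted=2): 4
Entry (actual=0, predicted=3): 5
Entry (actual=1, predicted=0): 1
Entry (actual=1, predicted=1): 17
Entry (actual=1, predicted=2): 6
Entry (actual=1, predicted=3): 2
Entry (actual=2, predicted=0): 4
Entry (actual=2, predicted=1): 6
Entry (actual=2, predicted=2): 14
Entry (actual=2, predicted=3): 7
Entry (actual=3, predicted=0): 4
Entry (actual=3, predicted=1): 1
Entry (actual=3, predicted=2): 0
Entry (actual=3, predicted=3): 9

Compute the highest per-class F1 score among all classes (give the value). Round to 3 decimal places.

0.697

Per-class F1 score (2·TP/(2·TP+FP+FN)):
  0: TP=23, FP=1+4+4=9, FN=2+4+5=11 → 46/66 = 0.6970
  1: TP=17, FP=2+6+1=9, FN=1+6+2=9 → 34/52 = 0.6538
  2: TP=14, FP=4+6+0=10, FN=4+6+7=17 → 28/55 = 0.5091
  3: TP=9, FP=5+2+7=14, FN=4+1+0=5 → 18/37 = 0.4865
Highest is class '0' with F1 score = 0.697.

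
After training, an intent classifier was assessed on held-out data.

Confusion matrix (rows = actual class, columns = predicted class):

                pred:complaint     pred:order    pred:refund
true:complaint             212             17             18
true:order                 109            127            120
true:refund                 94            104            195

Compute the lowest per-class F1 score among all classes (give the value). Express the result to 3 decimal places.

Per-class F1 score (2·TP/(2·TP+FP+FN)):
  complaint: TP=212, FP=109+94=203, FN=17+18=35 → 424/662 = 0.6405
  order: TP=127, FP=17+104=121, FN=109+120=229 → 254/604 = 0.4205
  refund: TP=195, FP=18+120=138, FN=94+104=198 → 390/726 = 0.5372
Lowest is class 'order' with F1 score = 0.421.

0.421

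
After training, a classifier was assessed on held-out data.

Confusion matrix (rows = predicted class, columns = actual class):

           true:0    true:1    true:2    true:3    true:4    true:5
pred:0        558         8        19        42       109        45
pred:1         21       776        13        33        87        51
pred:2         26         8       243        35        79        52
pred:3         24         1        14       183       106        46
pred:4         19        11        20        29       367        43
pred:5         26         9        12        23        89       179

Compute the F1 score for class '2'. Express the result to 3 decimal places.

0.636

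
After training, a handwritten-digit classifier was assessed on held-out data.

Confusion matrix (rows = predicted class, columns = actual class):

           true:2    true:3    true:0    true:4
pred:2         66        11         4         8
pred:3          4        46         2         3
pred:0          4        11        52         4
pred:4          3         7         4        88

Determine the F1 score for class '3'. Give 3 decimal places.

Take TP from the diagonal, FP from the rest of the '3' prediction marginal, FN from the rest of the '3' actual marginal.
F1 score = 2·TP/(2·TP+FP+FN).
3: TP=46, FP=4+2+3=9, FN=11+11+7=29 → 92/130 = 0.7077

0.708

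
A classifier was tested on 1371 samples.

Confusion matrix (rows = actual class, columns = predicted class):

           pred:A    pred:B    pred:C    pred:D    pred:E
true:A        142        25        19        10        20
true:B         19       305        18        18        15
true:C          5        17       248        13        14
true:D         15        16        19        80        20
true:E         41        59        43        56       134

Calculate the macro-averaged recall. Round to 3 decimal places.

Per-class recall (TP/(TP+FN)):
  A: TP=142, FN=25+19+10+20=74 → 142/216 = 0.6574
  B: TP=305, FN=19+18+18+15=70 → 305/375 = 0.8133
  C: TP=248, FN=5+17+13+14=49 → 248/297 = 0.8350
  D: TP=80, FN=15+16+19+20=70 → 80/150 = 0.5333
  E: TP=134, FN=41+59+43+56=199 → 134/333 = 0.4024
Macro-recall = mean = (0.6574 + 0.8133 + 0.8350 + 0.5333 + 0.4024) / 5 = 0.648

0.648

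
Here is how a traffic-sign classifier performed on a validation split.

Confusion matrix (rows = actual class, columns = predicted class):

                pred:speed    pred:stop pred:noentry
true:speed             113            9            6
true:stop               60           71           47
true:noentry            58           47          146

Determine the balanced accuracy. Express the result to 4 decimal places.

0.6211

Balanced accuracy = mean of per-class recall.
  speed: recall = 113/128 = 0.88281
  stop: recall = 71/178 = 0.39888
  noentry: recall = 146/251 = 0.58167
Mean = (0.88281 + 0.39888 + 0.58167) / 3 = 0.6211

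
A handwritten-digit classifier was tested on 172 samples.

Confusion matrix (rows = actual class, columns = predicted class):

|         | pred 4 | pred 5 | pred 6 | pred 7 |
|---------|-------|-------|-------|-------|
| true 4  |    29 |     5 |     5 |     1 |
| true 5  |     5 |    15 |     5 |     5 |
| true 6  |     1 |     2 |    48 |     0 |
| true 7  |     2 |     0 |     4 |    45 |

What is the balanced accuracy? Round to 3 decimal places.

0.762

Balanced accuracy = mean of per-class recall.
  4: recall = 29/40 = 0.7250
  5: recall = 15/30 = 0.5000
  6: recall = 48/51 = 0.9412
  7: recall = 45/51 = 0.8824
Mean = (0.7250 + 0.5000 + 0.9412 + 0.8824) / 4 = 0.762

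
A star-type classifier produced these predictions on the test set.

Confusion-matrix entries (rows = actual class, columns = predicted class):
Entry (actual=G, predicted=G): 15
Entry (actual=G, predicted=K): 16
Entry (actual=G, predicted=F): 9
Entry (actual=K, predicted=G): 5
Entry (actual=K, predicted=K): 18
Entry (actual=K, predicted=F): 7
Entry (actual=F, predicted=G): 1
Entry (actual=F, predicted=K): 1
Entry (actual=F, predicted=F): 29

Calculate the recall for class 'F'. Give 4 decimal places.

recall = TP/(TP+FN).
F: TP=29, FN=1+1=2 → 29/31 = 0.93548

0.9355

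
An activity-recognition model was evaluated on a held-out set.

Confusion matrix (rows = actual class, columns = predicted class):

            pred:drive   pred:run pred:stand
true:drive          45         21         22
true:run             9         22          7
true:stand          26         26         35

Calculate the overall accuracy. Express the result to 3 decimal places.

0.479

Accuracy = trace / total = (45+22+35=102) / 213 = 102/213 = 0.479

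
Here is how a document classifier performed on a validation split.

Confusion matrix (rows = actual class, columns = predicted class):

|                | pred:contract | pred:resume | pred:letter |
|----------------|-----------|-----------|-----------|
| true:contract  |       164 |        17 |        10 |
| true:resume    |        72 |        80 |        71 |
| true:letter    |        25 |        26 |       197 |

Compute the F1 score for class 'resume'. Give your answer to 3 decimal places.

Take TP from the diagonal, FP from the rest of the 'resume' prediction marginal, FN from the rest of the 'resume' actual marginal.
F1 score = 2·TP/(2·TP+FP+FN).
resume: TP=80, FP=17+26=43, FN=72+71=143 → 160/346 = 0.4624

0.462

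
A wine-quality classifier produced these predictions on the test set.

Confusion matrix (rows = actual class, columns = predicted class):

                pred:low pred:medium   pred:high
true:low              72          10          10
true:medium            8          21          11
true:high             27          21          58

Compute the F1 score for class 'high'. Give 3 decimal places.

Treat 'high' as positive and all other classes as negative.
F1 score = 2·TP/(2·TP+FP+FN).
high: TP=58, FP=10+11=21, FN=27+21=48 → 116/185 = 0.6270

0.627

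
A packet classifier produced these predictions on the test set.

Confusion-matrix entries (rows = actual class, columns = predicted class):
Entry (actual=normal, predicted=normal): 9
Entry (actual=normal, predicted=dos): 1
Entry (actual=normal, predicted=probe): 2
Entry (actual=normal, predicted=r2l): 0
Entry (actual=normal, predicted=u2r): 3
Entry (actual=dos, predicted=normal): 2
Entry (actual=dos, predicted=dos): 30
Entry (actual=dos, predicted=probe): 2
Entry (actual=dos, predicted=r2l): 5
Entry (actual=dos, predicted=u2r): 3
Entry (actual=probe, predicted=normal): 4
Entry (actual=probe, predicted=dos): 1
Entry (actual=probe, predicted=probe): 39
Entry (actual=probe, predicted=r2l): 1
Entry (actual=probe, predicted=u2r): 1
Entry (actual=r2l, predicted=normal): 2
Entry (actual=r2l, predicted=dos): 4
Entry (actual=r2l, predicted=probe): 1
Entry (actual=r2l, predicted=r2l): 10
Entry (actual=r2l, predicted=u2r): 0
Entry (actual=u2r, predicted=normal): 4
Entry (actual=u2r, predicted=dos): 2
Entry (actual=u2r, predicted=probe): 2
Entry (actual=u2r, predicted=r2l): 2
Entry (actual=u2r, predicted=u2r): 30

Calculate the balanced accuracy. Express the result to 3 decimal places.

0.700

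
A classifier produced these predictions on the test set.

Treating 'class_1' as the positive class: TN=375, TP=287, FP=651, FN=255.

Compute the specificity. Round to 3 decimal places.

Specificity = TN/(TN+FP) = 375/(375+651) = 0.365

0.365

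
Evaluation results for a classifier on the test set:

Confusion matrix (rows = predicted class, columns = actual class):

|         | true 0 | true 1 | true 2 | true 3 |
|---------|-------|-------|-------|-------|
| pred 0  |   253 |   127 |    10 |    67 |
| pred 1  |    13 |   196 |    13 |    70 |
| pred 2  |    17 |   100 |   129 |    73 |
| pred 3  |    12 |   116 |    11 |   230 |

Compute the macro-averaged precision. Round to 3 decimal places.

0.563

Per-class precision (TP/(TP+FP)):
  0: TP=253, FP=127+10+67=204 → 253/457 = 0.5536
  1: TP=196, FP=13+13+70=96 → 196/292 = 0.6712
  2: TP=129, FP=17+100+73=190 → 129/319 = 0.4044
  3: TP=230, FP=12+116+11=139 → 230/369 = 0.6233
Macro-precision = mean = (0.5536 + 0.6712 + 0.4044 + 0.6233) / 4 = 0.563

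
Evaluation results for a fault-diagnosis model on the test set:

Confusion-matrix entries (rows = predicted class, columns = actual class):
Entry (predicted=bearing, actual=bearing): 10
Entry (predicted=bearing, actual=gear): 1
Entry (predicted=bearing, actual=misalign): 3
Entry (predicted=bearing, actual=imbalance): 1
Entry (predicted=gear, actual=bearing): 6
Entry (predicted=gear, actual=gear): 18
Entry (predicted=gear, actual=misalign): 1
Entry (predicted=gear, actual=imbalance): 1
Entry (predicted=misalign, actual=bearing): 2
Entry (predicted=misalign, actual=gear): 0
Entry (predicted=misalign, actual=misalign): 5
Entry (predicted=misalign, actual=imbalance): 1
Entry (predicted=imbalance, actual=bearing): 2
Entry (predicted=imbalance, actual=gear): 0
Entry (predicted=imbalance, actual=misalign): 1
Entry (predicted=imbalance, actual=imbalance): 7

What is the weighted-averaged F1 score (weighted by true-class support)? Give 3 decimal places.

0.664

Per-class F1 score (2·TP/(2·TP+FP+FN)):
  bearing: TP=10, FP=1+3+1=5, FN=6+2+2=10 → 20/35 = 0.5714
  gear: TP=18, FP=6+1+1=8, FN=1+0+0=1 → 36/45 = 0.8000
  misalign: TP=5, FP=2+0+1=3, FN=3+1+1=5 → 10/18 = 0.5556
  imbalance: TP=7, FP=2+0+1=3, FN=1+1+1=3 → 14/20 = 0.7000
Weighted-F1 score = Σ (supportᵢ/N)·F1 scoreᵢ with N=59: (20/59)·0.5714 + (19/59)·0.8000 + (10/59)·0.5556 + (10/59)·0.7000 = 0.664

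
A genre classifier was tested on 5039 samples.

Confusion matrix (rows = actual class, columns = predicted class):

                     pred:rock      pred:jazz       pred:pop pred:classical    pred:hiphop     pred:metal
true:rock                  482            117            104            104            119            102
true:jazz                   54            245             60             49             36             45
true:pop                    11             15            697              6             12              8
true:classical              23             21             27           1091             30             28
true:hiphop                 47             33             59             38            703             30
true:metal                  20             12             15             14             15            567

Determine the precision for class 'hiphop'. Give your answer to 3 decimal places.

One-vs-rest for 'hiphop': TP = diagonal; FP = other classes predicted 'hiphop'; FN = 'hiphop' predicted as other.
precision = TP/(TP+FP).
hiphop: TP=703, FP=119+36+12+30+15=212 → 703/915 = 0.7683

0.768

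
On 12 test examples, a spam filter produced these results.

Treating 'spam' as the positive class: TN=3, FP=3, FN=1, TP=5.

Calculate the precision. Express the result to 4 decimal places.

Precision = TP/(TP+FP) = 5/(5+3) = 5/8 = 0.6250

0.6250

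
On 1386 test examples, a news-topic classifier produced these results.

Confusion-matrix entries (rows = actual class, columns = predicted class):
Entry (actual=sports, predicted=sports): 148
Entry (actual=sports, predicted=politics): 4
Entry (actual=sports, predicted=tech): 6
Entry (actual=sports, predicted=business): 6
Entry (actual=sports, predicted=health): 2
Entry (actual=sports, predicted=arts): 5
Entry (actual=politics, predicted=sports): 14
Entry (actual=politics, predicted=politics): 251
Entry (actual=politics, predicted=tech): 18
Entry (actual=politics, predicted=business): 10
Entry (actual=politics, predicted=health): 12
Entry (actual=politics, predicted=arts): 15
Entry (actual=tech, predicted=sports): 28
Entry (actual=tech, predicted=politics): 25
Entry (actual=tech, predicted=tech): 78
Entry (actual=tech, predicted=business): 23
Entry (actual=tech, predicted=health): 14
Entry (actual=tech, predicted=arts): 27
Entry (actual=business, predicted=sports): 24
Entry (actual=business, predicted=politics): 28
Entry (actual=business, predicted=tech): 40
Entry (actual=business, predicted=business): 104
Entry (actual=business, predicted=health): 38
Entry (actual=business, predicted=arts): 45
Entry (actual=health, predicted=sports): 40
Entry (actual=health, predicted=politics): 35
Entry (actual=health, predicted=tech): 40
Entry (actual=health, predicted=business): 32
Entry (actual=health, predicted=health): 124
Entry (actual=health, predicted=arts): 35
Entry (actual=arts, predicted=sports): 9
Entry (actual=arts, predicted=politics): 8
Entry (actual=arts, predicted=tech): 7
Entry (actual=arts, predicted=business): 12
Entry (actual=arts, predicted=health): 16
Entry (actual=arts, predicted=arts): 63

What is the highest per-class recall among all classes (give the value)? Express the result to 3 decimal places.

0.865

Per-class recall (TP/(TP+FN)):
  sports: TP=148, FN=4+6+6+2+5=23 → 148/171 = 0.8655
  politics: TP=251, FN=14+18+10+12+15=69 → 251/320 = 0.7844
  tech: TP=78, FN=28+25+23+14+27=117 → 78/195 = 0.4000
  business: TP=104, FN=24+28+40+38+45=175 → 104/279 = 0.3728
  health: TP=124, FN=40+35+40+32+35=182 → 124/306 = 0.4052
  arts: TP=63, FN=9+8+7+12+16=52 → 63/115 = 0.5478
Highest is class 'sports' with recall = 0.865.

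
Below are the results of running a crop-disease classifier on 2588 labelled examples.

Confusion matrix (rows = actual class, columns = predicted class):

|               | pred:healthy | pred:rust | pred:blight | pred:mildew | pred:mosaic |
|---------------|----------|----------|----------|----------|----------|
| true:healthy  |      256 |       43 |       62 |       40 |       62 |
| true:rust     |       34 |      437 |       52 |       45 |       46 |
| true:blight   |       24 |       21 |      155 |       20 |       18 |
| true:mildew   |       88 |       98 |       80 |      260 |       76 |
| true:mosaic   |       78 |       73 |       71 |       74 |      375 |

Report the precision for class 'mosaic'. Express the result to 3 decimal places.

0.650

One-vs-rest for 'mosaic': TP = diagonal; FP = other classes predicted 'mosaic'; FN = 'mosaic' predicted as other.
precision = TP/(TP+FP).
mosaic: TP=375, FP=62+46+18+76=202 → 375/577 = 0.6499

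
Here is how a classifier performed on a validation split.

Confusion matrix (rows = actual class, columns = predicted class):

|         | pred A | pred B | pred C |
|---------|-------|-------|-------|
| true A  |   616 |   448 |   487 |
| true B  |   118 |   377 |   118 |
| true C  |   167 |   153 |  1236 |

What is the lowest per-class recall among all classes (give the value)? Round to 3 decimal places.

0.397

Per-class recall (TP/(TP+FN)):
  A: TP=616, FN=448+487=935 → 616/1551 = 0.3972
  B: TP=377, FN=118+118=236 → 377/613 = 0.6150
  C: TP=1236, FN=167+153=320 → 1236/1556 = 0.7943
Lowest is class 'A' with recall = 0.397.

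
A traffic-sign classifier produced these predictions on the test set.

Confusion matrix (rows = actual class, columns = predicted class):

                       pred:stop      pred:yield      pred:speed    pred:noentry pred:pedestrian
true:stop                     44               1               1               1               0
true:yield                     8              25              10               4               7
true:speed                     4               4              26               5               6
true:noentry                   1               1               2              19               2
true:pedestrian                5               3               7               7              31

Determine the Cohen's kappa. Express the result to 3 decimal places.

0.558

Observed agreement pₒ = trace/N = 145/224 = 0.6473
Expected agreement pₑ = Σ (rowᵢ·colᵢ)/N² = (47·62 + 54·34 + 45·46 + 25·36 + 53·46)/224² = 0.2024
κ = (pₒ − pₑ)/(1 − pₑ) = (0.6473 − 0.2024)/(1 − 0.2024) = 0.558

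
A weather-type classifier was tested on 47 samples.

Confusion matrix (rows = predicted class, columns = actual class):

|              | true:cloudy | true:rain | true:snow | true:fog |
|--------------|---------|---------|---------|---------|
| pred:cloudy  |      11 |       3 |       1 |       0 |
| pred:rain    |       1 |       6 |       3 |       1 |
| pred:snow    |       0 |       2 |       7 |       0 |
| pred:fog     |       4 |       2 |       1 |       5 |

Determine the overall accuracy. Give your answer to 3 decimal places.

0.617

Accuracy = trace / total = (11+6+7+5=29) / 47 = 29/47 = 0.617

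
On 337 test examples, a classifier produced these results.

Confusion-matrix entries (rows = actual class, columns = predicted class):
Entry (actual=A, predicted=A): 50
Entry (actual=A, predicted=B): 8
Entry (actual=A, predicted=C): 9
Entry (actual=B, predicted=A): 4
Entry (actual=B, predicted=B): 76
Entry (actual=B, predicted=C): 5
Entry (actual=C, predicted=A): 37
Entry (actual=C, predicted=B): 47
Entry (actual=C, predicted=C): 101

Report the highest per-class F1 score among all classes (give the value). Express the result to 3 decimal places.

Per-class F1 score (2·TP/(2·TP+FP+FN)):
  A: TP=50, FP=4+37=41, FN=8+9=17 → 100/158 = 0.6329
  B: TP=76, FP=8+47=55, FN=4+5=9 → 152/216 = 0.7037
  C: TP=101, FP=9+5=14, FN=37+47=84 → 202/300 = 0.6733
Highest is class 'B' with F1 score = 0.704.

0.704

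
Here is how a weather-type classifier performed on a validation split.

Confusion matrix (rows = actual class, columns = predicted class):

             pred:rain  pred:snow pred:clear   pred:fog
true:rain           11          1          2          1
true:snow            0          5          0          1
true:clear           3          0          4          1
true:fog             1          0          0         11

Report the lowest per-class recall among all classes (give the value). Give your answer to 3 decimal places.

0.500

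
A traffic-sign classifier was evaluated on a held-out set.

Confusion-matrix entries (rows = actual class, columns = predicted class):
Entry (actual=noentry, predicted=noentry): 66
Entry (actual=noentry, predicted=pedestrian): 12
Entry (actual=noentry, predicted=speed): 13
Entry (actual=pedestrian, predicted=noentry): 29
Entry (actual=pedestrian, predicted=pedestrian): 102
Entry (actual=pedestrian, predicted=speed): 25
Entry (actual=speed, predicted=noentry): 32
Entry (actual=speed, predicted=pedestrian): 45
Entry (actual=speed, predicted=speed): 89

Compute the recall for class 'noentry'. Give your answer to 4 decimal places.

0.7253

One-vs-rest for 'noentry': TP = diagonal; FP = other classes predicted 'noentry'; FN = 'noentry' predicted as other.
recall = TP/(TP+FN).
noentry: TP=66, FN=12+13=25 → 66/91 = 0.72527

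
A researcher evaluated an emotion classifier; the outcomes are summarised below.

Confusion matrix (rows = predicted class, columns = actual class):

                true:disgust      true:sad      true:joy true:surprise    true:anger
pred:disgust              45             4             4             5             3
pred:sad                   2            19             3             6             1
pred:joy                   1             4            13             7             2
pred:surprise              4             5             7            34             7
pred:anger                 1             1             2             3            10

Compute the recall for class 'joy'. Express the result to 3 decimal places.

Treat 'joy' as positive and all other classes as negative.
recall = TP/(TP+FN).
joy: TP=13, FN=4+3+7+2=16 → 13/29 = 0.4483

0.448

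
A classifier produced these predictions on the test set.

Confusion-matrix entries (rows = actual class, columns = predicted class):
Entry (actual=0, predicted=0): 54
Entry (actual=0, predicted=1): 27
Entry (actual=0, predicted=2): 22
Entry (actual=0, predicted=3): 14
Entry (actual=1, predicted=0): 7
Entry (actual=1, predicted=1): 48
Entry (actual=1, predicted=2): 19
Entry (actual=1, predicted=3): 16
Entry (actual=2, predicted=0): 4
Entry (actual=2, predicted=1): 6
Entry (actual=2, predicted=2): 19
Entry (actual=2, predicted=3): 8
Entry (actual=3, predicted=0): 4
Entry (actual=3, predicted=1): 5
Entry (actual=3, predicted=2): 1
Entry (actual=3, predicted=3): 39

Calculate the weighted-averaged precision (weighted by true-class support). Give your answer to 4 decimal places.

0.6080

Per-class precision (TP/(TP+FP)):
  0: TP=54, FP=7+4+4=15 → 54/69 = 0.78261
  1: TP=48, FP=27+6+5=38 → 48/86 = 0.55814
  2: TP=19, FP=22+19+1=42 → 19/61 = 0.31148
  3: TP=39, FP=14+16+8=38 → 39/77 = 0.50649
Weighted-precision = Σ (supportᵢ/N)·precisionᵢ with N=293: (117/293)·0.78261 + (90/293)·0.55814 + (37/293)·0.31148 + (49/293)·0.50649 = 0.6080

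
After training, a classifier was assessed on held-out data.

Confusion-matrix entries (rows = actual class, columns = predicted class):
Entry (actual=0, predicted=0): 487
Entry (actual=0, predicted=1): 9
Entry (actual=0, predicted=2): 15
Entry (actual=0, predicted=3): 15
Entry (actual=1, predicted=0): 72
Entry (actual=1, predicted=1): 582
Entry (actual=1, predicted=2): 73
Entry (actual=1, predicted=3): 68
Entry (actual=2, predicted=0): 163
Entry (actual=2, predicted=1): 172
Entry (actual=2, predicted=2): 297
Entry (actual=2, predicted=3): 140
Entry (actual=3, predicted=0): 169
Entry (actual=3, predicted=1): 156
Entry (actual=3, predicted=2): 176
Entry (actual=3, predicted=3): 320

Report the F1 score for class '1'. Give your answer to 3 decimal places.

Treat '1' as positive and all other classes as negative.
F1 score = 2·TP/(2·TP+FP+FN).
1: TP=582, FP=9+172+156=337, FN=72+73+68=213 → 1164/1714 = 0.6791

0.679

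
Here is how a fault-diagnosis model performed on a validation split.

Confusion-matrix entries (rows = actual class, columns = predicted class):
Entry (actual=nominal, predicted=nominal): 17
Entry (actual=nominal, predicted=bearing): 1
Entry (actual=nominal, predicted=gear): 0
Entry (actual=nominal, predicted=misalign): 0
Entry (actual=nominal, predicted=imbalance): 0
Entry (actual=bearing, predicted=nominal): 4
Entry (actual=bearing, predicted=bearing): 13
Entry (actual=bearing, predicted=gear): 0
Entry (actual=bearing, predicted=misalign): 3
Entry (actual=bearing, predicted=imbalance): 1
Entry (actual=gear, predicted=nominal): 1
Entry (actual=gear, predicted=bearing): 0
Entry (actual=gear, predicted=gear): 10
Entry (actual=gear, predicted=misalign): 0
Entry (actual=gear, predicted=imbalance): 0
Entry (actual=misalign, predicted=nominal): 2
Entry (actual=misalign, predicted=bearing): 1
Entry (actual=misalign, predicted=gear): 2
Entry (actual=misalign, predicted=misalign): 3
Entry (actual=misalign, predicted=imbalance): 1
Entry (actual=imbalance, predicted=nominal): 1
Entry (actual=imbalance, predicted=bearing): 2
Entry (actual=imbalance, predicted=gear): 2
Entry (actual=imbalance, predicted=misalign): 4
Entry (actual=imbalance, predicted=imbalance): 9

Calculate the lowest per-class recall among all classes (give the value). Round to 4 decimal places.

0.3333

Per-class recall (TP/(TP+FN)):
  nominal: TP=17, FN=1+0+0+0=1 → 17/18 = 0.94444
  bearing: TP=13, FN=4+0+3+1=8 → 13/21 = 0.61905
  gear: TP=10, FN=1+0+0+0=1 → 10/11 = 0.90909
  misalign: TP=3, FN=2+1+2+1=6 → 3/9 = 0.33333
  imbalance: TP=9, FN=1+2+2+4=9 → 9/18 = 0.50000
Lowest is class 'misalign' with recall = 0.3333.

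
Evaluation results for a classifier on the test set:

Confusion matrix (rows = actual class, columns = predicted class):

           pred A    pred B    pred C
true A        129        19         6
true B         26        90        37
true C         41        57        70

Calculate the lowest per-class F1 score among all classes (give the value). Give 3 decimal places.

0.498

Per-class F1 score (2·TP/(2·TP+FP+FN)):
  A: TP=129, FP=26+41=67, FN=19+6=25 → 258/350 = 0.7371
  B: TP=90, FP=19+57=76, FN=26+37=63 → 180/319 = 0.5643
  C: TP=70, FP=6+37=43, FN=41+57=98 → 140/281 = 0.4982
Lowest is class 'C' with F1 score = 0.498.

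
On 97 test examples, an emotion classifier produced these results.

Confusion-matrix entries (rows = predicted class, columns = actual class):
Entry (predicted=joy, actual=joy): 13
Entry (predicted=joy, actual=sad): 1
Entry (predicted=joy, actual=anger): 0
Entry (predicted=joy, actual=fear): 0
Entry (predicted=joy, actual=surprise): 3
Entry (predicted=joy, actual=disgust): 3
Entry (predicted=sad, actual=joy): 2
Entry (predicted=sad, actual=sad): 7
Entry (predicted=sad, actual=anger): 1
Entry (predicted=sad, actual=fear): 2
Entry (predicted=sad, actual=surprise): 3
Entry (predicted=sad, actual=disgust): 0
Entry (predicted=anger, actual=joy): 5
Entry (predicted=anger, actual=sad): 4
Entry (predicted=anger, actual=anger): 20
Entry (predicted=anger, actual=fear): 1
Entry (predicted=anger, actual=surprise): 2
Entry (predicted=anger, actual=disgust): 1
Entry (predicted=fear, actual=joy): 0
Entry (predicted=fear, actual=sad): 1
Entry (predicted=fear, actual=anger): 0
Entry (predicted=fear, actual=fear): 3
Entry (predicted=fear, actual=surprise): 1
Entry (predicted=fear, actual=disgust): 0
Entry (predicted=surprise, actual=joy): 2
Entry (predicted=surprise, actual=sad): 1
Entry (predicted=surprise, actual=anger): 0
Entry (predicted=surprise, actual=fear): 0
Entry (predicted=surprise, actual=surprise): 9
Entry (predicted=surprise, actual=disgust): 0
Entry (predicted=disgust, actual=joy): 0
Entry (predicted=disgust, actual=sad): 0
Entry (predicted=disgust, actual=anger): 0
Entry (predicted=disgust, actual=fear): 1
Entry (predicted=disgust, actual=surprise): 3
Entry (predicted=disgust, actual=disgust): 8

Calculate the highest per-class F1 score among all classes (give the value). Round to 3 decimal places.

0.741

Per-class F1 score (2·TP/(2·TP+FP+FN)):
  joy: TP=13, FP=1+0+0+3+3=7, FN=2+5+0+2+0=9 → 26/42 = 0.6190
  sad: TP=7, FP=2+1+2+3+0=8, FN=1+4+1+1+0=7 → 14/29 = 0.4828
  anger: TP=20, FP=5+4+1+2+1=13, FN=0+1+0+0+0=1 → 40/54 = 0.7407
  fear: TP=3, FP=0+1+0+1+0=2, FN=0+2+1+0+1=4 → 6/12 = 0.5000
  surprise: TP=9, FP=2+1+0+0+0=3, FN=3+3+2+1+3=12 → 18/33 = 0.5455
  disgust: TP=8, FP=0+0+0+1+3=4, FN=3+0+1+0+0=4 → 16/24 = 0.6667
Highest is class 'anger' with F1 score = 0.741.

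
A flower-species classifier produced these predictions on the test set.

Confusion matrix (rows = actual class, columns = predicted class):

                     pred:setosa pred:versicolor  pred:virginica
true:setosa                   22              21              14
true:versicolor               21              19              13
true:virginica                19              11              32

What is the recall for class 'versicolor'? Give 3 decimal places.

0.358

Take TP from the diagonal, FP from the rest of the 'versicolor' prediction marginal, FN from the rest of the 'versicolor' actual marginal.
recall = TP/(TP+FN).
versicolor: TP=19, FN=21+13=34 → 19/53 = 0.3585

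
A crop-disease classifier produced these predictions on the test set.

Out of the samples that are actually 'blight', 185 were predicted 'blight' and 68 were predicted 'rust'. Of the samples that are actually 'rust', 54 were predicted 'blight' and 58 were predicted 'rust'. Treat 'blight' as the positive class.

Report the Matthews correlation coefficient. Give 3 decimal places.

MCC = (TP·TN − FP·FN) / √((TP+FP)(TP+FN)(TN+FP)(TN+FN))
Numerator = 185·58 − 54·68 = 7058
Denominator = √(239·253·112·126) = √853310304 = 29211.4756
MCC = 7058 / 29211.4756 = 0.242

0.242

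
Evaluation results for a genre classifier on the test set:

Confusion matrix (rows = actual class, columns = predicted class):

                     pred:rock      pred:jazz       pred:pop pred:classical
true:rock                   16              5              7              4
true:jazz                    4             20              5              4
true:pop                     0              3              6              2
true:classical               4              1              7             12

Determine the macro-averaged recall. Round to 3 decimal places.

0.538

Per-class recall (TP/(TP+FN)):
  rock: TP=16, FN=5+7+4=16 → 16/32 = 0.5000
  jazz: TP=20, FN=4+5+4=13 → 20/33 = 0.6061
  pop: TP=6, FN=0+3+2=5 → 6/11 = 0.5455
  classical: TP=12, FN=4+1+7=12 → 12/24 = 0.5000
Macro-recall = mean = (0.5000 + 0.6061 + 0.5455 + 0.5000) / 4 = 0.538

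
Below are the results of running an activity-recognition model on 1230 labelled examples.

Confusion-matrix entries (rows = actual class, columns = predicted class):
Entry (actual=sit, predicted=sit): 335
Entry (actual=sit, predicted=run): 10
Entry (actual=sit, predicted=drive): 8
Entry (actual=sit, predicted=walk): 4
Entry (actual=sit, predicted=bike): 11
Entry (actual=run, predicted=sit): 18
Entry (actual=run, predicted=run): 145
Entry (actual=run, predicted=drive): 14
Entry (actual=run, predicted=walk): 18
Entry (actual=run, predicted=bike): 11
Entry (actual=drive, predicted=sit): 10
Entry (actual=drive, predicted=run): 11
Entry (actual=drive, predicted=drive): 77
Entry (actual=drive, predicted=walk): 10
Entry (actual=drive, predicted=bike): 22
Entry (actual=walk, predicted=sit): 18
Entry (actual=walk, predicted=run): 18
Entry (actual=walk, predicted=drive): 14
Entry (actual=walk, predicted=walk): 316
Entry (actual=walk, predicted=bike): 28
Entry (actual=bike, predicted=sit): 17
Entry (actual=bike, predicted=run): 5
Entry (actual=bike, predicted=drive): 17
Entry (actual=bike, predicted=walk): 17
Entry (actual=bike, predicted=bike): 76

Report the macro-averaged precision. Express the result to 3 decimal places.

0.716

Per-class precision (TP/(TP+FP)):
  sit: TP=335, FP=18+10+18+17=63 → 335/398 = 0.8417
  run: TP=145, FP=10+11+18+5=44 → 145/189 = 0.7672
  drive: TP=77, FP=8+14+14+17=53 → 77/130 = 0.5923
  walk: TP=316, FP=4+18+10+17=49 → 316/365 = 0.8658
  bike: TP=76, FP=11+11+22+28=72 → 76/148 = 0.5135
Macro-precision = mean = (0.8417 + 0.7672 + 0.5923 + 0.8658 + 0.5135) / 5 = 0.716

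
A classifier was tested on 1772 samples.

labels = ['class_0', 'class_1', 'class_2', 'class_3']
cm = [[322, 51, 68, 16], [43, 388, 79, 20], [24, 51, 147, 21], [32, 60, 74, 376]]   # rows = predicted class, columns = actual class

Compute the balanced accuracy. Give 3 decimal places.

0.685

Balanced accuracy = mean of per-class recall.
  class_0: recall = 322/421 = 0.7648
  class_1: recall = 388/550 = 0.7055
  class_2: recall = 147/368 = 0.3995
  class_3: recall = 376/433 = 0.8684
Mean = (0.7648 + 0.7055 + 0.3995 + 0.8684) / 4 = 0.685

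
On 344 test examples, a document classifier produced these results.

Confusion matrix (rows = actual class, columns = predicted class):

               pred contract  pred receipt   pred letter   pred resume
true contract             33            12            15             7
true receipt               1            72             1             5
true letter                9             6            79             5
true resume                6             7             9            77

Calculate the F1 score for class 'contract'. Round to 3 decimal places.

0.569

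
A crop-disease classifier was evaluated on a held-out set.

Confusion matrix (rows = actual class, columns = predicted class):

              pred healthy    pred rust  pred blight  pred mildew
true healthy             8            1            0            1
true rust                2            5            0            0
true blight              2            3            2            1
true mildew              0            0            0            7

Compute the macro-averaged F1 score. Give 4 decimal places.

0.6568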